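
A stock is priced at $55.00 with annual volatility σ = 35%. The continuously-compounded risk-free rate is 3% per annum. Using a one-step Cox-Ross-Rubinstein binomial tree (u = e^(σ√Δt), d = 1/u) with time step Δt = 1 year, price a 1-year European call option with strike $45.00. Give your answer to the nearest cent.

$14.63

CRR parameters: u = e^(σ√Δt) = e^(0.35·√1) = 1.4191, d = 1/u = 0.7047
Per-period rate: rΔt = 0.03·1 = 0.03, so R = e^0.03 = 1.0305
Risk-neutral probability p = (e^0.03 − 0.7047)/(1.4191 − 0.7047) = 0.3258/0.7144 = 0.4560
Terminal stock prices: S_u = 78.05, S_d = 38.76
Terminal payoffs (S − K): max(33.05, 0) = 33.05, max(-6.242, 0) = 0
Node 0 (S = 55): V_0 = e^(−0.03)·[0.4560·33.0487 + 0.5440·0.0000] = 14.6252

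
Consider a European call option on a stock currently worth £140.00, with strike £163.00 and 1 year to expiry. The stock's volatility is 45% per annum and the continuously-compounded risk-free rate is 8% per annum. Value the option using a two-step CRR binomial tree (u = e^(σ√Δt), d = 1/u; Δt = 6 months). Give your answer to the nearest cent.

£21.98

CRR parameters: u = e^(σ√Δt) = e^(0.45·√0.5) = 1.3746, d = 1/u = 0.7275
Per-period rate: rΔt = 0.08·0.5 = 0.04, so R = e^0.04 = 1.0408
Risk-neutral probability p = (e^0.04 − 0.7275)/(1.3746 − 0.7275) = 0.3134/0.6472 = 0.4842
Terminal stock prices: S_uu = 264.6, S_ud = 140, S_dd = 74.09
Terminal payoffs (S − K): max(101.6, 0) = 101.6, max(-23, 0) = 0, max(-88.91, 0) = 0
Node u (S = 192.5): V_u = e^(−0.04)·[0.4842·101.5522 + 0.5158·0.0000] = 47.2409
Node d (S = 101.8): V_d = e^(−0.04)·[0.4842·0.0000 + 0.5158·0.0000] = 0.0000
Node 0 (S = 140): V_0 = e^(−0.04)·[0.4842·47.2409 + 0.5158·0.0000] = 21.9759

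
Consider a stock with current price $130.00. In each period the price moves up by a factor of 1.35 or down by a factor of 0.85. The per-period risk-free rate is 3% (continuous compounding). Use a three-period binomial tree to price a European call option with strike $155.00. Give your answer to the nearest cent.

Risk-neutral probability p = (e^0.03 − 0.85)/(1.35 − 0.85) = 0.1805/0.5000 = 0.3609
Terminal stock prices: S_uuu = 319.8, S_uud = 201.4, S_udd = 126.8, S_ddd = 79.84
Terminal payoffs (S − K): max(164.8, 0) = 164.8, max(46.39, 0) = 46.39, max(-28.2, 0) = 0, max(-75.16, 0) = 0
Node uu (S = 236.9): V_uu = e^(−0.03)·[0.3609·164.8488 + 0.6391·46.3863] = 86.5059
Node ud (S = 149.2): V_ud = e^(−0.03)·[0.3609·46.3863 + 0.6391·0.0000] = 16.2464
Node dd (S = 93.92): V_dd = e^(−0.03)·[0.3609·0.0000 + 0.6391·0.0000] = 0.0000
Node u (S = 175.5): V_u = e^(−0.03)·[0.3609·86.5059 + 0.6391·16.2464] = 40.3742
Node d (S = 110.5): V_d = e^(−0.03)·[0.3609·16.2464 + 0.6391·0.0000] = 5.6902
Node 0 (S = 130): V_0 = e^(−0.03)·[0.3609·40.3742 + 0.6391·5.6902] = 17.6698

$17.67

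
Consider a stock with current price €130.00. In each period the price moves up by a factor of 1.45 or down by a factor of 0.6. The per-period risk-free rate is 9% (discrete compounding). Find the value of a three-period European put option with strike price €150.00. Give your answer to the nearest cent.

€26.83

Risk-neutral probability p = (1 + 0.09 − 0.6)/(1.45 − 0.6) = 0.4900/0.8500 = 0.5765
Terminal stock prices: S_uuu = 396.3, S_uud = 164, S_udd = 67.86, S_ddd = 28.08
Terminal payoffs (K − S): max(-246.3, 0) = 0, max(-13.99, 0) = 0, max(82.14, 0) = 82.14, max(121.9, 0) = 121.9
Node uu (S = 273.3): V_uu = 1/1.09·[0.5765·0.0000 + 0.4235·0.0000] = 0.0000
Node ud (S = 113.1): V_ud = 1/1.09·[0.5765·0.0000 + 0.4235·82.1400] = 31.9162
Node dd (S = 46.8): V_dd = 1/1.09·[0.5765·82.1400 + 0.4235·121.9200] = 90.8147
Node u (S = 188.5): V_u = 1/1.09·[0.5765·0.0000 + 0.4235·31.9162] = 12.4013
Node d (S = 78): V_d = 1/1.09·[0.5765·31.9162 + 0.4235·90.8147] = 52.1665
Node 0 (S = 130): V_0 = 1/1.09·[0.5765·12.4013 + 0.4235·52.1665] = 26.8285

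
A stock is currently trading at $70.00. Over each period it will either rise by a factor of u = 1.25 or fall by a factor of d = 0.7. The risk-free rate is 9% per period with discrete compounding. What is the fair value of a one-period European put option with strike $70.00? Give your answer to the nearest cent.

Risk-neutral probability p = (1 + 0.09 − 0.7)/(1.25 − 0.7) = 0.3900/0.5500 = 0.7091
Terminal stock prices: S_u = 87.5, S_d = 49
Terminal payoffs (K − S): max(-17.5, 0) = 0, max(21, 0) = 21
Node 0 (S = 70): V_0 = 1/1.09·[0.7091·0.0000 + 0.2909·21.0000] = 5.6047

$5.60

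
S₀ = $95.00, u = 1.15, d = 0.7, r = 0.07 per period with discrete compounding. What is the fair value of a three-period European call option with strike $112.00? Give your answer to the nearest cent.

$14.74

Risk-neutral probability p = (1 + 0.07 − 0.7)/(1.15 − 0.7) = 0.3700/0.4500 = 0.8222
Terminal stock prices: S_uuu = 144.5, S_uud = 87.95, S_udd = 53.53, S_ddd = 32.58
Terminal payoffs (S − K): max(32.48, 0) = 32.48, max(-24.05, 0) = 0, max(-58.47, 0) = 0, max(-79.42, 0) = 0
Node uu (S = 125.6): V_uu = 1/1.07·[0.8222·32.4831 + 0.1778·0.0000] = 24.9611
Node ud (S = 76.47): V_ud = 1/1.07·[0.8222·0.0000 + 0.1778·0.0000] = 0.0000
Node dd (S = 46.55): V_dd = 1/1.07·[0.8222·0.0000 + 0.1778·0.0000] = 0.0000
Node u (S = 109.2): V_u = 1/1.07·[0.8222·24.9611 + 0.1778·0.0000] = 19.1809
Node d (S = 66.5): V_d = 1/1.07·[0.8222·0.0000 + 0.1778·0.0000] = 0.0000
Node 0 (S = 95): V_0 = 1/1.07·[0.8222·19.1809 + 0.1778·0.0000] = 14.7392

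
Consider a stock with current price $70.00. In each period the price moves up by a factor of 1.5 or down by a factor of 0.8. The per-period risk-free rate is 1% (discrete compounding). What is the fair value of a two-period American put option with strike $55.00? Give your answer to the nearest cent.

$4.90

Risk-neutral probability p = (1 + 0.01 − 0.8)/(1.5 − 0.8) = 0.2100/0.7000 = 0.3000
Terminal stock prices: S_uu = 157.5, S_ud = 84, S_dd = 44.8
Terminal payoffs (K − S): max(-102.5, 0) = 0, max(-29, 0) = 0, max(10.2, 0) = 10.2
Node u (S = 105): continuation = 1/1.01·[0.3000·0.0000 + 0.7000·0.0000] = 0.0000; exercise value = 0.0000 ≤ continuation, so V_u = 0.0000
Node d (S = 56): continuation = 1/1.01·[0.3000·0.0000 + 0.7000·10.2000] = 7.0693; exercise value = 0.0000 ≤ continuation, so V_d = 7.0693
Node 0 (S = 70): continuation = 1/1.01·[0.3000·0.0000 + 0.7000·7.0693] = 4.8995; exercise value = 0.0000 ≤ continuation, so V_0 = 4.8995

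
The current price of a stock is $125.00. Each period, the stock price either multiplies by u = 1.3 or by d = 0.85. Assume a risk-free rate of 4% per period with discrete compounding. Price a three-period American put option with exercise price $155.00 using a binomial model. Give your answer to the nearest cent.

$31.79

Risk-neutral probability p = (1 + 0.04 − 0.85)/(1.3 − 0.85) = 0.1900/0.4500 = 0.4222
Terminal stock prices: S_uuu = 274.6, S_uud = 179.6, S_udd = 117.4, S_ddd = 76.77
Terminal payoffs (K − S): max(-119.6, 0) = 0, max(-24.56, 0) = 0, max(37.59, 0) = 37.59, max(78.23, 0) = 78.23
Node uu (S = 211.3): continuation = 1/1.04·[0.4222·0.0000 + 0.5778·0.0000] = 0.0000; exercise value = 0.0000 ≤ continuation, so V_uu = 0.0000
Node ud (S = 138.1): continuation = 1/1.04·[0.4222·0.0000 + 0.5778·37.5938] = 20.8854; exercise value = 16.8750 ≤ continuation, so V_ud = 20.8854
Node dd (S = 90.31): continuation = 1/1.04·[0.4222·37.5938 + 0.5778·78.2344] = 58.7260; exercise value = 64.6875 > continuation, so V_dd = 64.6875 (exercise)
Node u (S = 162.5): continuation = 1/1.04·[0.4222·0.0000 + 0.5778·20.8854] = 11.6030; exercise value = 0.0000 ≤ continuation, so V_u = 11.6030
Node d (S = 106.2): continuation = 1/1.04·[0.4222·20.8854 + 0.5778·64.6875] = 44.4166; exercise value = 48.7500 > continuation, so V_d = 48.7500 (exercise)
Node 0 (S = 125): continuation = 1/1.04·[0.4222·11.6030 + 0.5778·48.7500] = 31.7940; exercise value = 30.0000 ≤ continuation, so V_0 = 31.7940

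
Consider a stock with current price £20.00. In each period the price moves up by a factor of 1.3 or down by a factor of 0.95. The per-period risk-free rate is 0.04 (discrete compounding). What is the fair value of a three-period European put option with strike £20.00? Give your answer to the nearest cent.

Risk-neutral probability p = (1 + 0.04 − 0.95)/(1.3 − 0.95) = 0.0900/0.3500 = 0.2571
Terminal stock prices: S_uuu = 43.94, S_uud = 32.11, S_udd = 23.46, S_ddd = 17.15
Terminal payoffs (K − S): max(-23.94, 0) = 0, max(-12.11, 0) = 0, max(-3.465, 0) = 0, max(2.853, 0) = 2.853
Node uu (S = 33.8): V_uu = 1/1.04·[0.2571·0.0000 + 0.7429·0.0000] = 0.0000
Node ud (S = 24.7): V_ud = 1/1.04·[0.2571·0.0000 + 0.7429·0.0000] = 0.0000
Node dd (S = 18.05): V_dd = 1/1.04·[0.2571·0.0000 + 0.7429·2.8525] = 2.0375
Node u (S = 26): V_u = 1/1.04·[0.2571·0.0000 + 0.7429·0.0000] = 0.0000
Node d (S = 19): V_d = 1/1.04·[0.2571·0.0000 + 0.7429·2.0375] = 1.4554
Node 0 (S = 20): V_0 = 1/1.04·[0.2571·0.0000 + 0.7429·1.4554] = 1.0395

£1.04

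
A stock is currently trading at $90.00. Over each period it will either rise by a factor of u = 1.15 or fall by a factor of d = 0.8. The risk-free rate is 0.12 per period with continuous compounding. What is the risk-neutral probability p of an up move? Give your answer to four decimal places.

p = 0.9357

Risk-neutral probability p = (e^0.12 − 0.8)/(1.15 − 0.8) = 0.3275/0.3500 = 0.9357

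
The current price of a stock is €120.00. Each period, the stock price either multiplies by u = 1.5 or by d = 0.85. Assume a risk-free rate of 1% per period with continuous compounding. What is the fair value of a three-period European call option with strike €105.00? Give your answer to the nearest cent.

Risk-neutral probability p = (e^0.01 − 0.85)/(1.5 − 0.85) = 0.1601/0.6500 = 0.2462
Terminal stock prices: S_uuu = 405, S_uud = 229.5, S_udd = 130, S_ddd = 73.69
Terminal payoffs (S − K): max(300, 0) = 300, max(124.5, 0) = 124.5, max(25.05, 0) = 25.05, max(-31.31, 0) = 0
Node uu (S = 270): V_uu = e^(−0.01)·[0.2462·300.0000 + 0.7538·124.5000] = 166.0448
Node ud (S = 153): V_ud = e^(−0.01)·[0.2462·124.5000 + 0.7538·25.0500] = 49.0448
Node dd (S = 86.7): V_dd = e^(−0.01)·[0.2462·25.0500 + 0.7538·0.0000] = 6.1067
Node u (S = 180): V_u = e^(−0.01)·[0.2462·166.0448 + 0.7538·49.0448] = 77.0791
Node d (S = 102): V_d = e^(−0.01)·[0.2462·49.0448 + 0.7538·6.1067] = 16.5134
Node 0 (S = 120): V_0 = e^(−0.01)·[0.2462·77.0791 + 0.7538·16.5134] = 31.1139

€31.11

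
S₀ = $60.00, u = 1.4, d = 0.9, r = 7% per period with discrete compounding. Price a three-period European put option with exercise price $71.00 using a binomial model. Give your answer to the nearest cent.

$7.47

Risk-neutral probability p = (1 + 0.07 − 0.9)/(1.4 − 0.9) = 0.1700/0.5000 = 0.3400
Terminal stock prices: S_uuu = 164.6, S_uud = 105.8, S_udd = 68.04, S_ddd = 43.74
Terminal payoffs (K − S): max(-93.64, 0) = 0, max(-34.84, 0) = 0, max(2.96, 0) = 2.96, max(27.26, 0) = 27.26
Node uu (S = 117.6): V_uu = 1/1.07·[0.3400·0.0000 + 0.6600·0.0000] = 0.0000
Node ud (S = 75.6): V_ud = 1/1.07·[0.3400·0.0000 + 0.6600·2.9600] = 1.8258
Node dd (S = 48.6): V_dd = 1/1.07·[0.3400·2.9600 + 0.6600·27.2600] = 17.7551
Node u (S = 84): V_u = 1/1.07·[0.3400·0.0000 + 0.6600·1.8258] = 1.1262
Node d (S = 54): V_d = 1/1.07·[0.3400·1.8258 + 0.6600·17.7551] = 11.5319
Node 0 (S = 60): V_0 = 1/1.07·[0.3400·1.1262 + 0.6600·11.5319] = 7.4710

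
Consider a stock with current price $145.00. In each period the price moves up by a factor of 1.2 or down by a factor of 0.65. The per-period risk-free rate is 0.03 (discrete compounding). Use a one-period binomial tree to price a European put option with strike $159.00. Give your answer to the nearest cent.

Risk-neutral probability p = (1 + 0.03 − 0.65)/(1.2 − 0.65) = 0.3800/0.5500 = 0.6909
Terminal stock prices: S_u = 174, S_d = 94.25
Terminal payoffs (K − S): max(-15, 0) = 0, max(64.75, 0) = 64.75
Node 0 (S = 145): V_0 = 1/1.03·[0.6909·0.0000 + 0.3091·64.7500] = 19.4307

$19.43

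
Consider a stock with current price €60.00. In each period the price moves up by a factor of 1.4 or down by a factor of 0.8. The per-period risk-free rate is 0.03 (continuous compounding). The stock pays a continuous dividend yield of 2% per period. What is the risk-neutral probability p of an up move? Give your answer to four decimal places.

Per-period risk-free factor R = e^0.03 = 1.0305; dividend-adjusted growth = e^(0.03−0.02) = 1.0101.
Risk-neutral probability p = (1.0101 − 0.8)/(1.4 − 0.8) = 0.2101/0.6000 = 0.3501

p = 0.3501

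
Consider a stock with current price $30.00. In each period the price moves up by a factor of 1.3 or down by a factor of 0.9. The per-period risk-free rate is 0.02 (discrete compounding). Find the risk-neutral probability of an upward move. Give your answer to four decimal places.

Risk-neutral probability p = (1 + 0.02 − 0.9)/(1.3 − 0.9) = 0.1200/0.4000 = 0.3000

p = 0.3000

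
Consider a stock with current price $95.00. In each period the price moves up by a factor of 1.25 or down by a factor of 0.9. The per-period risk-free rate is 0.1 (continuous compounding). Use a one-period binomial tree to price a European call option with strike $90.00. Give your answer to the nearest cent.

$15.25

Risk-neutral probability p = (e^0.1 − 0.9)/(1.25 − 0.9) = 0.2052/0.3500 = 0.5862
Terminal stock prices: S_u = 118.8, S_d = 85.5
Terminal payoffs (S − K): max(28.75, 0) = 28.75, max(-4.5, 0) = 0
Node 0 (S = 95): V_0 = e^(−0.1)·[0.5862·28.7500 + 0.4138·0.0000] = 15.2495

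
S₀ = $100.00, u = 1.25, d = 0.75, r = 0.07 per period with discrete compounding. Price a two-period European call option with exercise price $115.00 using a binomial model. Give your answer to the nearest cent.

$14.76

Risk-neutral probability p = (1 + 0.07 − 0.75)/(1.25 − 0.75) = 0.3200/0.5000 = 0.6400
Terminal stock prices: S_uu = 156.2, S_ud = 93.75, S_dd = 56.25
Terminal payoffs (S − K): max(41.25, 0) = 41.25, max(-21.25, 0) = 0, max(-58.75, 0) = 0
Node u (S = 125): V_u = 1/1.07·[0.6400·41.2500 + 0.3600·0.0000] = 24.6729
Node d (S = 75): V_d = 1/1.07·[0.6400·0.0000 + 0.3600·0.0000] = 0.0000
Node 0 (S = 100): V_0 = 1/1.07·[0.6400·24.6729 + 0.3600·0.0000] = 14.7576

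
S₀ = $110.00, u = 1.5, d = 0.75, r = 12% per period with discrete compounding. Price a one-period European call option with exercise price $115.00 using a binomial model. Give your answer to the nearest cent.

$22.02

Risk-neutral probability p = (1 + 0.12 − 0.75)/(1.5 − 0.75) = 0.3700/0.7500 = 0.4933
Terminal stock prices: S_u = 165, S_d = 82.5
Terminal payoffs (S − K): max(50, 0) = 50, max(-32.5, 0) = 0
Node 0 (S = 110): V_0 = 1/1.12·[0.4933·50.0000 + 0.5067·0.0000] = 22.0238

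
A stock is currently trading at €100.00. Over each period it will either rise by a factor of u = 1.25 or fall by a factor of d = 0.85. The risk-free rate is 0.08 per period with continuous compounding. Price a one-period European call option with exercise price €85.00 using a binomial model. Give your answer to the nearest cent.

Risk-neutral probability p = (e^0.08 − 0.85)/(1.25 − 0.85) = 0.2333/0.4000 = 0.5832
Terminal stock prices: S_u = 125, S_d = 85
Terminal payoffs (S − K): max(40, 0) = 40, max(0, 0) = 0
Node 0 (S = 100): V_0 = e^(−0.08)·[0.5832·40.0000 + 0.4168·0.0000] = 21.5351

€21.54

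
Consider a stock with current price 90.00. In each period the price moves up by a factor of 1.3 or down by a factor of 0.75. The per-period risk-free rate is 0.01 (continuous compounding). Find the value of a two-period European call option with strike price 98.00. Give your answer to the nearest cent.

Risk-neutral probability p = (e^0.01 − 0.75)/(1.3 − 0.75) = 0.2601/0.5500 = 0.4728
Terminal stock prices: S_uu = 152.1, S_ud = 87.75, S_dd = 50.62
Terminal payoffs (S − K): max(54.1, 0) = 54.1, max(-10.25, 0) = 0, max(-47.38, 0) = 0
Node u (S = 117): V_u = e^(−0.01)·[0.4728·54.1000 + 0.5272·0.0000] = 25.3250
Node d (S = 67.5): V_d = e^(−0.01)·[0.4728·0.0000 + 0.5272·0.0000] = 0.0000
Node 0 (S = 90): V_0 = e^(−0.01)·[0.4728·25.3250 + 0.5272·0.0000] = 11.8550

11.85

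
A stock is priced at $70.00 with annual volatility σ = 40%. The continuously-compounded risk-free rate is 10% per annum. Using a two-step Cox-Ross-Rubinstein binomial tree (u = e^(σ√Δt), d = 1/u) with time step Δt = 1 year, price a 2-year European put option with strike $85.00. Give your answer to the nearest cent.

CRR parameters: u = e^(σ√Δt) = e^(0.4·√1) = 1.4918, d = 1/u = 0.6703
Per-period rate: rΔt = 0.1·1 = 0.1, so R = e^0.1 = 1.1052
Risk-neutral probability p = (e^0.1 − 0.6703)/(1.4918 − 0.6703) = 0.4349/0.8215 = 0.5293
Terminal stock prices: S_uu = 155.8, S_ud = 70, S_dd = 31.45
Terminal payoffs (K − S): max(-70.79, 0) = 0, max(15, 0) = 15, max(53.55, 0) = 53.55
Node u (S = 104.4): V_u = e^(−0.1)·[0.5293·0.0000 + 0.4707·15.0000] = 6.3881
Node d (S = 46.92): V_d = e^(−0.1)·[0.5293·15.0000 + 0.4707·53.5470] = 29.9888
Node 0 (S = 70): V_0 = e^(−0.1)·[0.5293·6.3881 + 0.4707·29.9888] = 15.8312

$15.83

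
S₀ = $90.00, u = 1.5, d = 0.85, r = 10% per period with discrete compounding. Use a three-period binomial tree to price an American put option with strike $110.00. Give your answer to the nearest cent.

$20.11

Risk-neutral probability p = (1 + 0.1 − 0.85)/(1.5 − 0.85) = 0.2500/0.6500 = 0.3846
Terminal stock prices: S_uuu = 303.8, S_uud = 172.1, S_udd = 97.54, S_ddd = 55.27
Terminal payoffs (K − S): max(-193.8, 0) = 0, max(-62.12, 0) = 0, max(12.46, 0) = 12.46, max(54.73, 0) = 54.73
Node uu (S = 202.5): continuation = 1/1.1·[0.3846·0.0000 + 0.6154·0.0000] = 0.0000; exercise value = 0.0000 ≤ continuation, so V_uu = 0.0000
Node ud (S = 114.8): continuation = 1/1.1·[0.3846·0.0000 + 0.6154·12.4625] = 6.9720; exercise value = 0.0000 ≤ continuation, so V_ud = 6.9720
Node dd (S = 65.02): continuation = 1/1.1·[0.3846·12.4625 + 0.6154·54.7288] = 34.9750; exercise value = 44.9750 > continuation, so V_dd = 44.9750 (exercise)
Node u (S = 135): continuation = 1/1.1·[0.3846·0.0000 + 0.6154·6.9720] = 3.9004; exercise value = 0.0000 ≤ continuation, so V_u = 3.9004
Node d (S = 76.5): continuation = 1/1.1·[0.3846·6.9720 + 0.6154·44.9750] = 27.5986; exercise value = 33.5000 > continuation, so V_d = 33.5000 (exercise)
Node 0 (S = 90): continuation = 1/1.1·[0.3846·3.9004 + 0.6154·33.5000] = 20.1050; exercise value = 20.0000 ≤ continuation, so V_0 = 20.1050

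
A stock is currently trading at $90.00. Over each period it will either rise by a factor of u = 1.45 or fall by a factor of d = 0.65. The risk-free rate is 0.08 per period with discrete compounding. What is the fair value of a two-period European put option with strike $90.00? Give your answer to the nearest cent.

Risk-neutral probability p = (1 + 0.08 − 0.65)/(1.45 − 0.65) = 0.4300/0.8000 = 0.5375
Terminal stock prices: S_uu = 189.2, S_ud = 84.83, S_dd = 38.03
Terminal payoffs (K − S): max(-99.22, 0) = 0, max(5.175, 0) = 5.175, max(51.97, 0) = 51.97
Node u (S = 130.5): V_u = 1/1.08·[0.5375·0.0000 + 0.4625·5.1750] = 2.2161
Node d (S = 58.5): V_d = 1/1.08·[0.5375·5.1750 + 0.4625·51.9750] = 24.8333
Node 0 (S = 90): V_0 = 1/1.08·[0.5375·2.2161 + 0.4625·24.8333] = 11.7376

$11.74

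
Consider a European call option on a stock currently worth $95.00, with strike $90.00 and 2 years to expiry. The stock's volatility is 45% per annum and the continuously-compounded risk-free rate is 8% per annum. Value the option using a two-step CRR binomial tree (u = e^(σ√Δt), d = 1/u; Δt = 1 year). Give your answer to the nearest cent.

$30.20

CRR parameters: u = e^(σ√Δt) = e^(0.45·√1) = 1.5683, d = 1/u = 0.6376
Per-period rate: rΔt = 0.08·1 = 0.08, so R = e^0.08 = 1.0833
Risk-neutral probability p = (e^0.08 − 0.6376)/(1.5683 − 0.6376) = 0.4457/0.9307 = 0.4789
Terminal stock prices: S_uu = 233.7, S_ud = 95, S_dd = 38.62
Terminal payoffs (S − K): max(143.7, 0) = 143.7, max(5, 0) = 5, max(-51.38, 0) = 0
Node u (S = 149): V_u = e^(−0.08)·[0.4789·143.6623 + 0.5211·5.0000] = 65.9092
Node d (S = 60.57): V_d = e^(−0.08)·[0.4789·5.0000 + 0.5211·0.0000] = 2.2102
Node 0 (S = 95): V_0 = e^(−0.08)·[0.4789·65.9092 + 0.5211·2.2102] = 30.1974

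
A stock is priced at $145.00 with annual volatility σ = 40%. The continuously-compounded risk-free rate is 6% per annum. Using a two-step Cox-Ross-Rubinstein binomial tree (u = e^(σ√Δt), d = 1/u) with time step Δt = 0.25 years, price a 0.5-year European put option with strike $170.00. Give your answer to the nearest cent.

CRR parameters: u = e^(σ√Δt) = e^(0.4·√0.25) = 1.2214, d = 1/u = 0.8187
Per-period rate: rΔt = 0.06·0.25 = 0.015, so R = e^0.015 = 1.0151
Risk-neutral probability p = (e^0.015 − 0.8187)/(1.2214 − 0.8187) = 0.1964/0.4027 = 0.4877
Terminal stock prices: S_uu = 216.3, S_ud = 145, S_dd = 97.2
Terminal payoffs (K − S): max(-46.31, 0) = 0, max(25, 0) = 25, max(72.8, 0) = 72.8
Node u (S = 177.1): V_u = e^(−0.015)·[0.4877·0.0000 + 0.5123·25.0000] = 12.6169
Node d (S = 118.7): V_d = e^(−0.015)·[0.4877·25.0000 + 0.5123·72.8036] = 48.7531
Node 0 (S = 145): V_0 = e^(−0.015)·[0.4877·12.6169 + 0.5123·48.7531] = 30.6661

$30.67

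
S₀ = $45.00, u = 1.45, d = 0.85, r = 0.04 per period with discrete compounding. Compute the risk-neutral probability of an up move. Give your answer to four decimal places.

p = 0.3167

Risk-neutral probability p = (1 + 0.04 − 0.85)/(1.45 − 0.85) = 0.1900/0.6000 = 0.3167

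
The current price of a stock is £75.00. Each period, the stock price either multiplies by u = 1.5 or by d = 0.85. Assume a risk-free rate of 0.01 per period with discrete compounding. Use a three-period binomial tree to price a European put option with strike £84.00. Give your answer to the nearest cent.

£16.88

Risk-neutral probability p = (1 + 0.01 − 0.85)/(1.5 − 0.85) = 0.1600/0.6500 = 0.2462
Terminal stock prices: S_uuu = 253.1, S_uud = 143.4, S_udd = 81.28, S_ddd = 46.06
Terminal payoffs (K − S): max(-169.1, 0) = 0, max(-59.44, 0) = 0, max(2.719, 0) = 2.719, max(37.94, 0) = 37.94
Node uu (S = 168.8): V_uu = 1/1.01·[0.2462·0.0000 + 0.7538·0.0000] = 0.0000
Node ud (S = 95.62): V_ud = 1/1.01·[0.2462·0.0000 + 0.7538·2.7188] = 2.0292
Node dd (S = 54.19): V_dd = 1/1.01·[0.2462·2.7188 + 0.7538·37.9406] = 28.9808
Node u (S = 112.5): V_u = 1/1.01·[0.2462·0.0000 + 0.7538·2.0292] = 1.5146
Node d (S = 63.75): V_d = 1/1.01·[0.2462·2.0292 + 0.7538·28.9808] = 22.1253
Node 0 (S = 75): V_0 = 1/1.01·[0.2462·1.5146 + 0.7538·22.1253] = 16.8831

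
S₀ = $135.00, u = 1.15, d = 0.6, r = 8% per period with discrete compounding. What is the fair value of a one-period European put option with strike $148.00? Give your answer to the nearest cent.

$7.90

Risk-neutral probability p = (1 + 0.08 − 0.6)/(1.15 − 0.6) = 0.4800/0.5500 = 0.8727
Terminal stock prices: S_u = 155.2, S_d = 81
Terminal payoffs (K − S): max(-7.25, 0) = 0, max(67, 0) = 67
Node 0 (S = 135): V_0 = 1/1.08·[0.8727·0.0000 + 0.1273·67.0000] = 7.8956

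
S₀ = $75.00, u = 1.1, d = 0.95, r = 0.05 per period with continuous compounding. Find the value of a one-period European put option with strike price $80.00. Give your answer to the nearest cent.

Risk-neutral probability p = (e^0.05 − 0.95)/(1.1 − 0.95) = 0.1013/0.1500 = 0.6751
Terminal stock prices: S_u = 82.5, S_d = 71.25
Terminal payoffs (K − S): max(-2.5, 0) = 0, max(8.75, 0) = 8.75
Node 0 (S = 75): V_0 = e^(−0.05)·[0.6751·0.0000 + 0.3249·8.7500] = 2.7039

$2.70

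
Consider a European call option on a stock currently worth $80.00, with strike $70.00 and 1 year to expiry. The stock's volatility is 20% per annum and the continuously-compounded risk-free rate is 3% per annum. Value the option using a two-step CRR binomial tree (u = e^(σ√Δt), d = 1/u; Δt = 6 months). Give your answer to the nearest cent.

CRR parameters: u = e^(σ√Δt) = e^(0.2·√0.5) = 1.1519, d = 1/u = 0.8681
Per-period rate: rΔt = 0.03·0.5 = 0.015, so R = e^0.015 = 1.0151
Risk-neutral probability p = (e^0.015 − 0.8681)/(1.1519 − 0.8681) = 0.1470/0.2838 = 0.5180
Terminal stock prices: S_uu = 106.2, S_ud = 80, S_dd = 60.29
Terminal payoffs (S − K): max(36.15, 0) = 36.15, max(10, 0) = 10, max(-9.709, 0) = 0
Node u (S = 92.15): V_u = e^(−0.015)·[0.5180·36.1517 + 0.4820·10.0000] = 23.1950
Node d (S = 69.45): V_d = e^(−0.015)·[0.5180·10.0000 + 0.4820·0.0000] = 5.1025
Node 0 (S = 80): V_0 = e^(−0.015)·[0.5180·23.1950 + 0.4820·5.1025] = 14.2581

$14.26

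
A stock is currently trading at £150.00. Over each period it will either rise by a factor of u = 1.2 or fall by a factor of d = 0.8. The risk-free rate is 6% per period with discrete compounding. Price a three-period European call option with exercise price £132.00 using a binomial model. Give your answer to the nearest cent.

£44.53

Risk-neutral probability p = (1 + 0.06 − 0.8)/(1.2 − 0.8) = 0.2600/0.4000 = 0.6500
Terminal stock prices: S_uuu = 259.2, S_uud = 172.8, S_udd = 115.2, S_ddd = 76.8
Terminal payoffs (S − K): max(127.2, 0) = 127.2, max(40.8, 0) = 40.8, max(-16.8, 0) = 0, max(-55.2, 0) = 0
Node uu (S = 216): V_uu = 1/1.06·[0.6500·127.2000 + 0.3500·40.8000] = 91.4717
Node ud (S = 144): V_ud = 1/1.06·[0.6500·40.8000 + 0.3500·0.0000] = 25.0189
Node dd (S = 96): V_dd = 1/1.06·[0.6500·0.0000 + 0.3500·0.0000] = 0.0000
Node u (S = 180): V_u = 1/1.06·[0.6500·91.4717 + 0.3500·25.0189] = 64.3521
Node d (S = 120): V_d = 1/1.06·[0.6500·25.0189 + 0.3500·0.0000] = 15.3418
Node 0 (S = 150): V_0 = 1/1.06·[0.6500·64.3521 + 0.3500·15.3418] = 44.5269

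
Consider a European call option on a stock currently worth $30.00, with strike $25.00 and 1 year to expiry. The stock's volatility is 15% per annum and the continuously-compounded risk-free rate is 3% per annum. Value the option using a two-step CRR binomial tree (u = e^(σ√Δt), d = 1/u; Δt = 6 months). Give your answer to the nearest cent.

$5.89

CRR parameters: u = e^(σ√Δt) = e^(0.15·√0.5) = 1.1119, d = 1/u = 0.8994
Per-period rate: rΔt = 0.03·0.5 = 0.015, so R = e^0.015 = 1.0151
Risk-neutral probability p = (e^0.015 − 0.8994)/(1.1119 − 0.8994) = 0.1157/0.2125 = 0.5446
Terminal stock prices: S_uu = 37.09, S_ud = 30, S_dd = 24.27
Terminal payoffs (S − K): max(12.09, 0) = 12.09, max(5, 0) = 5, max(-0.7343, 0) = 0
Node u (S = 33.36): V_u = e^(−0.015)·[0.5446·12.0893 + 0.4554·5.0000] = 8.7291
Node d (S = 26.98): V_d = e^(−0.015)·[0.5446·5.0000 + 0.4554·0.0000] = 2.6826
Node 0 (S = 30): V_0 = e^(−0.015)·[0.5446·8.7291 + 0.4554·2.6826] = 5.8866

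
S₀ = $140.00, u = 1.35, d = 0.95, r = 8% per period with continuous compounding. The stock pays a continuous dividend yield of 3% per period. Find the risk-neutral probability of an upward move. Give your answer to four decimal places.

Per-period risk-free factor R = e^0.08 = 1.0833; dividend-adjusted growth = e^(0.08−0.03) = 1.0513.
Risk-neutral probability p = (1.0513 − 0.95)/(1.35 − 0.95) = 0.1013/0.4000 = 0.2532

p = 0.2532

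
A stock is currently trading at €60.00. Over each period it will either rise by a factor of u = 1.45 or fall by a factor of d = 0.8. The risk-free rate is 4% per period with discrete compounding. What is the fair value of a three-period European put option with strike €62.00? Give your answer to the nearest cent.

€9.45

Risk-neutral probability p = (1 + 0.04 − 0.8)/(1.45 − 0.8) = 0.2400/0.6500 = 0.3692
Terminal stock prices: S_uuu = 182.9, S_uud = 100.9, S_udd = 55.68, S_ddd = 30.72
Terminal payoffs (K − S): max(-120.9, 0) = 0, max(-38.92, 0) = 0, max(6.32, 0) = 6.32, max(31.28, 0) = 31.28
Node uu (S = 126.2): V_uu = 1/1.04·[0.3692·0.0000 + 0.6308·0.0000] = 0.0000
Node ud (S = 69.6): V_ud = 1/1.04·[0.3692·0.0000 + 0.6308·6.3200] = 3.8331
Node dd (S = 38.4): V_dd = 1/1.04·[0.3692·6.3200 + 0.6308·31.2800] = 21.2154
Node u (S = 87): V_u = 1/1.04·[0.3692·0.0000 + 0.6308·3.8331] = 2.3248
Node d (S = 48): V_d = 1/1.04·[0.3692·3.8331 + 0.6308·21.2154] = 14.2282
Node 0 (S = 60): V_0 = 1/1.04·[0.3692·2.3248 + 0.6308·14.2282] = 9.4549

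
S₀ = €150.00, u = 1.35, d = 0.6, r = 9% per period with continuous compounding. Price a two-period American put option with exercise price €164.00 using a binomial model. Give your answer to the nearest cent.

€31.05

Risk-neutral probability p = (e^0.09 − 0.6)/(1.35 − 0.6) = 0.4942/0.7500 = 0.6589
Terminal stock prices: S_uu = 273.4, S_ud = 121.5, S_dd = 54
Terminal payoffs (K − S): max(-109.4, 0) = 0, max(42.5, 0) = 42.5, max(110, 0) = 110
Node u (S = 202.5): continuation = e^(−0.09)·[0.6589·0.0000 + 0.3411·42.5000] = 13.2491; exercise value = 0.0000 ≤ continuation, so V_u = 13.2491
Node d (S = 90): continuation = e^(−0.09)·[0.6589·42.5000 + 0.3411·110.0000] = 59.8847; exercise value = 74.0000 > continuation, so V_d = 74.0000 (exercise)
Node 0 (S = 150): continuation = e^(−0.09)·[0.6589·13.2491 + 0.3411·74.0000] = 31.0474; exercise value = 14.0000 ≤ continuation, so V_0 = 31.0474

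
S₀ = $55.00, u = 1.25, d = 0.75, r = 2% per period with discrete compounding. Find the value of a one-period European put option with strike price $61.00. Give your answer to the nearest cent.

Risk-neutral probability p = (1 + 0.02 − 0.75)/(1.25 − 0.75) = 0.2700/0.5000 = 0.5400
Terminal stock prices: S_u = 68.75, S_d = 41.25
Terminal payoffs (K − S): max(-7.75, 0) = 0, max(19.75, 0) = 19.75
Node 0 (S = 55): V_0 = 1/1.02·[0.5400·0.0000 + 0.4600·19.7500] = 8.9069

$8.91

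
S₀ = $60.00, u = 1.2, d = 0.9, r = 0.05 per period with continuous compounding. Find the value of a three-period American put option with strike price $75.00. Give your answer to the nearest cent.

$15.00

Risk-neutral probability p = (e^0.05 − 0.9)/(1.2 − 0.9) = 0.1513/0.3000 = 0.5042
Terminal stock prices: S_uuu = 103.7, S_uud = 77.76, S_udd = 58.32, S_ddd = 43.74
Terminal payoffs (K − S): max(-28.68, 0) = 0, max(-2.76, 0) = 0, max(16.68, 0) = 16.68, max(31.26, 0) = 31.26
Node uu (S = 86.4): continuation = e^(−0.05)·[0.5042·0.0000 + 0.4958·0.0000] = 0.0000; exercise value = 0.0000 ≤ continuation, so V_uu = 0.0000
Node ud (S = 64.8): continuation = e^(−0.05)·[0.5042·0.0000 + 0.4958·16.6800] = 7.8660; exercise value = 10.2000 > continuation, so V_ud = 10.2000 (exercise)
Node dd (S = 48.6): continuation = e^(−0.05)·[0.5042·16.6800 + 0.4958·31.2600] = 22.7422; exercise value = 26.4000 > continuation, so V_dd = 26.4000 (exercise)
Node u (S = 72): continuation = e^(−0.05)·[0.5042·0.0000 + 0.4958·10.2000] = 4.8102; exercise value = 3.0000 ≤ continuation, so V_u = 4.8102
Node d (S = 54): continuation = e^(−0.05)·[0.5042·10.2000 + 0.4958·26.4000] = 17.3422; exercise value = 21.0000 > continuation, so V_d = 21.0000 (exercise)
Node 0 (S = 60): continuation = e^(−0.05)·[0.5042·4.8102 + 0.4958·21.0000] = 12.2104; exercise value = 15.0000 > continuation, so V_0 = 15.0000 (exercise)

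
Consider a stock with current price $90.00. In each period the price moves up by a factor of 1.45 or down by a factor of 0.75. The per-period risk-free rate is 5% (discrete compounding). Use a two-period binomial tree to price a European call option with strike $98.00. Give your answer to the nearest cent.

Risk-neutral probability p = (1 + 0.05 − 0.75)/(1.45 − 0.75) = 0.3000/0.7000 = 0.4286
Terminal stock prices: S_uu = 189.2, S_ud = 97.88, S_dd = 50.62
Terminal payoffs (S − K): max(91.22, 0) = 91.22, max(-0.125, 0) = 0, max(-47.38, 0) = 0
Node u (S = 130.5): V_u = 1/1.05·[0.4286·91.2250 + 0.5714·0.0000] = 37.2347
Node d (S = 67.5): V_d = 1/1.05·[0.4286·0.0000 + 0.5714·0.0000] = 0.0000
Node 0 (S = 90): V_0 = 1/1.05·[0.4286·37.2347 + 0.5714·0.0000] = 15.1978

$15.20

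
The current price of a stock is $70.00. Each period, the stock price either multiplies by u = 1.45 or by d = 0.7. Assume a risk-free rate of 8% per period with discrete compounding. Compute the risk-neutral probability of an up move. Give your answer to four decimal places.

p = 0.5067

Risk-neutral probability p = (1 + 0.08 − 0.7)/(1.45 − 0.7) = 0.3800/0.7500 = 0.5067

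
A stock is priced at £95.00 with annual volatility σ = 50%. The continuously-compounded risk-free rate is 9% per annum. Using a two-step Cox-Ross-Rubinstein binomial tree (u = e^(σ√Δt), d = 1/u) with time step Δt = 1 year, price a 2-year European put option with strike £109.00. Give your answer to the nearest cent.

CRR parameters: u = e^(σ√Δt) = e^(0.5·√1) = 1.6487, d = 1/u = 0.6065
Per-period rate: rΔt = 0.09·1 = 0.09, so R = e^0.09 = 1.0942
Risk-neutral probability p = (e^0.09 − 0.6065)/(1.6487 − 0.6065) = 0.4876/1.0422 = 0.4679
Terminal stock prices: S_uu = 258.2, S_ud = 95, S_dd = 34.95
Terminal payoffs (K − S): max(-149.2, 0) = 0, max(14, 0) = 14, max(74.05, 0) = 74.05
Node u (S = 156.6): V_u = e^(−0.09)·[0.4679·0.0000 + 0.5321·14.0000] = 6.8082
Node d (S = 57.62): V_d = e^(−0.09)·[0.4679·14.0000 + 0.5321·74.0515] = 41.9981
Node 0 (S = 95): V_0 = e^(−0.09)·[0.4679·6.8082 + 0.5321·41.9981] = 23.3351

£23.34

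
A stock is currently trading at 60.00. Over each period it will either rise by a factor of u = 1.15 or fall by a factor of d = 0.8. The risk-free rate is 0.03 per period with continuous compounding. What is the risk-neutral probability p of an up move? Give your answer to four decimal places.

p = 0.6584

Risk-neutral probability p = (e^0.03 − 0.8)/(1.15 − 0.8) = 0.2305/0.3500 = 0.6584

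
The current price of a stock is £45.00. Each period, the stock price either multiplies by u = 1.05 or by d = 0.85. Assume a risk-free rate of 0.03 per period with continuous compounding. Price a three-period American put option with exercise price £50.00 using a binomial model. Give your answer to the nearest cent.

Risk-neutral probability p = (e^0.03 − 0.85)/(1.05 − 0.85) = 0.1805/0.2000 = 0.9023
Terminal stock prices: S_uuu = 52.09, S_uud = 42.17, S_udd = 34.14, S_ddd = 27.64
Terminal payoffs (K − S): max(-2.093, 0) = 0, max(7.829, 0) = 7.829, max(15.86, 0) = 15.86, max(22.36, 0) = 22.36
Node uu (S = 49.61): continuation = e^(−0.03)·[0.9023·0.0000 + 0.0977·7.8294] = 0.7425; exercise value = 0.3875 ≤ continuation, so V_uu = 0.7425
Node ud (S = 40.16): continuation = e^(−0.03)·[0.9023·7.8294 + 0.0977·15.8619] = 8.3598; exercise value = 9.8375 > continuation, so V_ud = 9.8375 (exercise)
Node dd (S = 32.51): continuation = e^(−0.03)·[0.9023·15.8619 + 0.0977·22.3644] = 16.0098; exercise value = 17.4875 > continuation, so V_dd = 17.4875 (exercise)
Node u (S = 47.25): continuation = e^(−0.03)·[0.9023·0.7425 + 0.0977·9.8375] = 1.5831; exercise value = 2.7500 > continuation, so V_u = 2.7500 (exercise)
Node d (S = 38.25): continuation = e^(−0.03)·[0.9023·9.8375 + 0.0977·17.4875] = 10.2723; exercise value = 11.7500 > continuation, so V_d = 11.7500 (exercise)
Node 0 (S = 45): continuation = e^(−0.03)·[0.9023·2.7500 + 0.0977·11.7500] = 3.5223; exercise value = 5.0000 > continuation, so V_0 = 5.0000 (exercise)

£5.00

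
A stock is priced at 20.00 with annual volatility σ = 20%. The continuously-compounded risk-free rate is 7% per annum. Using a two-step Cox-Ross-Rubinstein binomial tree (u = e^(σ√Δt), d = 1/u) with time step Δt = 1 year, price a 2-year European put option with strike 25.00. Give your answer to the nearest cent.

3.40

CRR parameters: u = e^(σ√Δt) = e^(0.2·√1) = 1.2214, d = 1/u = 0.8187
Per-period rate: rΔt = 0.07·1 = 0.07, so R = e^0.07 = 1.0725
Risk-neutral probability p = (e^0.07 − 0.8187)/(1.2214 − 0.8187) = 0.2538/0.4027 = 0.6302
Terminal stock prices: S_uu = 29.84, S_ud = 20, S_dd = 13.41
Terminal payoffs (K − S): max(-4.836, 0) = 0, max(5, 0) = 5, max(11.59, 0) = 11.59
Node u (S = 24.43): V_u = e^(−0.07)·[0.6302·0.0000 + 0.3698·5.0000] = 1.7238
Node d (S = 16.37): V_d = e^(−0.07)·[0.6302·5.0000 + 0.3698·11.5936] = 6.9352
Node 0 (S = 20): V_0 = e^(−0.07)·[0.6302·1.7238 + 0.3698·6.9352] = 3.4040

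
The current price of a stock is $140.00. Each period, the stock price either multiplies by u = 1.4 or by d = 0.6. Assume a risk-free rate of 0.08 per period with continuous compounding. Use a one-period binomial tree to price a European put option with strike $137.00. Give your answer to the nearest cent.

$19.37

Risk-neutral probability p = (e^0.08 − 0.6)/(1.4 − 0.6) = 0.4833/0.8000 = 0.6041
Terminal stock prices: S_u = 196, S_d = 84
Terminal payoffs (K − S): max(-59, 0) = 0, max(53, 0) = 53
Node 0 (S = 140): V_0 = e^(−0.08)·[0.6041·0.0000 + 0.3959·53.0000] = 19.3690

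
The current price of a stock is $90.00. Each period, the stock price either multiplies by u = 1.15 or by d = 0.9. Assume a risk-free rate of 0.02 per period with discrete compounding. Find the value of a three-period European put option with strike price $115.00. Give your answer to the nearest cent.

$20.65

Risk-neutral probability p = (1 + 0.02 − 0.9)/(1.15 − 0.9) = 0.1200/0.2500 = 0.4800
Terminal stock prices: S_uuu = 136.9, S_uud = 107.1, S_udd = 83.83, S_ddd = 65.61
Terminal payoffs (K − S): max(-21.88, 0) = 0, max(7.878, 0) = 7.878, max(31.17, 0) = 31.17, max(49.39, 0) = 49.39
Node uu (S = 119): V_uu = 1/1.02·[0.4800·0.0000 + 0.5200·7.8775] = 4.0160
Node ud (S = 93.15): V_ud = 1/1.02·[0.4800·7.8775 + 0.5200·31.1650] = 19.5951
Node dd (S = 72.9): V_dd = 1/1.02·[0.4800·31.1650 + 0.5200·49.3900] = 39.8451
Node u (S = 103.5): V_u = 1/1.02·[0.4800·4.0160 + 0.5200·19.5951] = 11.8795
Node d (S = 81): V_d = 1/1.02·[0.4800·19.5951 + 0.5200·39.8451] = 29.5344
Node 0 (S = 90): V_0 = 1/1.02·[0.4800·11.8795 + 0.5200·29.5344] = 20.6471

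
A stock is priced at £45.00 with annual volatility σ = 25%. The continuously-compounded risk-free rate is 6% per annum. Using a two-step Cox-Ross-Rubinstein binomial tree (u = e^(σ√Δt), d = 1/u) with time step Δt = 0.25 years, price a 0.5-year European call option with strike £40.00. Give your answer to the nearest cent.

£7.25

CRR parameters: u = e^(σ√Δt) = e^(0.25·√0.25) = 1.1331, d = 1/u = 0.8825
Per-period rate: rΔt = 0.06·0.25 = 0.015, so R = e^0.015 = 1.0151
Risk-neutral probability p = (e^0.015 − 0.8825)/(1.1331 − 0.8825) = 0.1326/0.2507 = 0.5291
Terminal stock prices: S_uu = 57.78, S_ud = 45, S_dd = 35.05
Terminal payoffs (S − K): max(17.78, 0) = 17.78, max(5, 0) = 5, max(-4.954, 0) = 0
Node u (S = 50.99): V_u = e^(−0.015)·[0.5291·17.7811 + 0.4709·5.0000] = 11.5872
Node d (S = 39.71): V_d = e^(−0.015)·[0.5291·5.0000 + 0.4709·0.0000] = 2.6060
Node 0 (S = 45): V_0 = e^(−0.015)·[0.5291·11.5872 + 0.4709·2.6060] = 7.2483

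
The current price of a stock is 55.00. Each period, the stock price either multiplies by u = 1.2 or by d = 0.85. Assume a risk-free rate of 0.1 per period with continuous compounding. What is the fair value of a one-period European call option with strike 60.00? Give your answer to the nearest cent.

Risk-neutral probability p = (e^0.1 − 0.85)/(1.2 − 0.85) = 0.2552/0.3500 = 0.7291
Terminal stock prices: S_u = 66, S_d = 46.75
Terminal payoffs (S − K): max(6, 0) = 6, max(-13.25, 0) = 0
Node 0 (S = 55): V_0 = e^(−0.1)·[0.7291·6.0000 + 0.2709·0.0000] = 3.9581

3.96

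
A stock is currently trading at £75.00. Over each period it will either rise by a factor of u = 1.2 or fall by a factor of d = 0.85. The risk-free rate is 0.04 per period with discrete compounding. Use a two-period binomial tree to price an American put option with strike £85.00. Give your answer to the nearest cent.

£11.29

Risk-neutral probability p = (1 + 0.04 − 0.85)/(1.2 − 0.85) = 0.1900/0.3500 = 0.5429
Terminal stock prices: S_uu = 108, S_ud = 76.5, S_dd = 54.19
Terminal payoffs (K − S): max(-23, 0) = 0, max(8.5, 0) = 8.5, max(30.81, 0) = 30.81
Node u (S = 90): continuation = 1/1.04·[0.5429·0.0000 + 0.4571·8.5000] = 3.7363; exercise value = 0.0000 ≤ continuation, so V_u = 3.7363
Node d (S = 63.75): continuation = 1/1.04·[0.5429·8.5000 + 0.4571·30.8125] = 17.9808; exercise value = 21.2500 > continuation, so V_d = 21.2500 (exercise)
Node 0 (S = 75): continuation = 1/1.04·[0.5429·3.7363 + 0.4571·21.2500] = 11.2909; exercise value = 10.0000 ≤ continuation, so V_0 = 11.2909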